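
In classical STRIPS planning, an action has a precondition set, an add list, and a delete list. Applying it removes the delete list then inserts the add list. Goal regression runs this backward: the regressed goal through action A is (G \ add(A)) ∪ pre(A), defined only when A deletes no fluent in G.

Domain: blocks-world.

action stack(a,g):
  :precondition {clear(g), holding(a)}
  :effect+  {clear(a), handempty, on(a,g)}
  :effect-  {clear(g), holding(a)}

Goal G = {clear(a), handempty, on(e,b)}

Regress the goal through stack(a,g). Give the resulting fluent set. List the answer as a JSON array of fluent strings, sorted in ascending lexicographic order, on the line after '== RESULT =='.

Compute (G \ add) ∪ pre:
  G ∩ del = {}  (empty — regression defined)
  G \ add = {clear(a), handempty, on(e,b)} \ {clear(a), handempty, on(a,g)} = {on(e,b)}
  ∪ pre   = {on(e,b)} ∪ {clear(g), holding(a)}
          = {clear(g), holding(a), on(e,b)}

== RESULT ==
["clear(g)", "holding(a)", "on(e,b)"]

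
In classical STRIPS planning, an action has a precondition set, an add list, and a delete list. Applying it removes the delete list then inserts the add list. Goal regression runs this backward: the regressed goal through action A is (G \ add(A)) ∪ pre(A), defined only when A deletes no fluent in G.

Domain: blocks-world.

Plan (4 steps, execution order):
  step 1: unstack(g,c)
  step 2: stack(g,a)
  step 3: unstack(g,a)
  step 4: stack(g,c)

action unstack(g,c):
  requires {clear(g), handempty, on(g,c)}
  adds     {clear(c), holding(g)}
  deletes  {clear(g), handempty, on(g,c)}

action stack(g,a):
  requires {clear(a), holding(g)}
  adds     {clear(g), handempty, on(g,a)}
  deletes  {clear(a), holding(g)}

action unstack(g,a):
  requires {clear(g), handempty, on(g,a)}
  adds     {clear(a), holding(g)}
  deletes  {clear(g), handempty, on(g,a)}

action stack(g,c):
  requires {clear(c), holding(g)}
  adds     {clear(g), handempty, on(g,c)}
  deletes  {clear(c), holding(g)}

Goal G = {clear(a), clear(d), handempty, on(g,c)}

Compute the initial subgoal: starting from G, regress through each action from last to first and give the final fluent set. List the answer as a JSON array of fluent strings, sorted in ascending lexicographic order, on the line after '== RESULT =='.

Work backward from the goal:
  through step 4 (stack(g,c)): drop {handempty, on(g,c)}, keep {clear(a), clear(d)}, require {clear(c), holding(g)}
    → {clear(a), clear(c), clear(d), holding(g)}
  through step 3 (unstack(g,a)): drop {clear(a), holding(g)}, keep {clear(c), clear(d)}, require {clear(g), handempty, on(g,a)}
    → {clear(c), clear(d), clear(g), handempty, on(g,a)}
  through step 2 (stack(g,a)): drop {clear(g), handempty, on(g,a)}, keep {clear(c), clear(d)}, require {clear(a), holding(g)}
    → {clear(a), clear(c), clear(d), holding(g)}
  through step 1 (unstack(g,c)): drop {clear(c), holding(g)}, keep {clear(a), clear(d)}, require {clear(g), handempty, on(g,c)}
    → {clear(a), clear(d), clear(g), handempty, on(g,c)}

== RESULT ==
["clear(a)", "clear(d)", "clear(g)", "handempty", "on(g,c)"]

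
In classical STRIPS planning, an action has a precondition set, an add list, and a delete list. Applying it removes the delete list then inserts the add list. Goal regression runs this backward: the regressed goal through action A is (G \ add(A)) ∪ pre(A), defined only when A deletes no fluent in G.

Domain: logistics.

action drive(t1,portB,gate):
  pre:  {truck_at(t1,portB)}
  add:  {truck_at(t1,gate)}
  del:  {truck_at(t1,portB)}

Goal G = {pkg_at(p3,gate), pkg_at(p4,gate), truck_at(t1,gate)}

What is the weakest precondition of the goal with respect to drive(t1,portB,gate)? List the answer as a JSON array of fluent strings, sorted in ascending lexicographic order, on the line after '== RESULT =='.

Compute (G \ add) ∪ pre:
  G ∩ del = {}  (empty — regression defined)
  G \ add = {pkg_at(p3,gate), pkg_at(p4,gate), truck_at(t1,gate)} \ {truck_at(t1,gate)} = {pkg_at(p3,gate), pkg_at(p4,gate)}
  ∪ pre   = {pkg_at(p3,gate), pkg_at(p4,gate)} ∪ {truck_at(t1,portB)}
          = {pkg_at(p3,gate), pkg_at(p4,gate), truck_at(t1,portB)}

== RESULT ==
["pkg_at(p3,gate)", "pkg_at(p4,gate)", "truck_at(t1,portB)"]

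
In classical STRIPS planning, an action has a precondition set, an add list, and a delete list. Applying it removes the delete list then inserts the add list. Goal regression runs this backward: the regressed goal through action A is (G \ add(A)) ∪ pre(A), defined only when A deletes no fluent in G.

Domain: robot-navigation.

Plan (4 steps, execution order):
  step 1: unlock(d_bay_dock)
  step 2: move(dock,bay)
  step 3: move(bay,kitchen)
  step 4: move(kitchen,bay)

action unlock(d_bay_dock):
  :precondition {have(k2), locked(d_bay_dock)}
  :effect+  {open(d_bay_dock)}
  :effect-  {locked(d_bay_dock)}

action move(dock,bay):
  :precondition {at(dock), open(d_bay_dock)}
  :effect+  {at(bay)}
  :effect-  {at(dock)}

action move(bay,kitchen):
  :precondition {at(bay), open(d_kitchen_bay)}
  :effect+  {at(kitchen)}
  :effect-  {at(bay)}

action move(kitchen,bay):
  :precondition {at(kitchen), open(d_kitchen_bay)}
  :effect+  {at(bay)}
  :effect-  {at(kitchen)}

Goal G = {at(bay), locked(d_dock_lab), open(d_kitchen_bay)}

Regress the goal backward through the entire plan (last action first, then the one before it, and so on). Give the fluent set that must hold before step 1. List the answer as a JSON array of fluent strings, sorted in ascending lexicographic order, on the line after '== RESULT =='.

Regress step by step:
  through step 4 (move(kitchen,bay)): drop {at(bay)}, keep {locked(d_dock_lab), open(d_kitchen_bay)}, require {at(kitchen), open(d_kitchen_bay)}
    → {at(kitchen), locked(d_dock_lab), open(d_kitchen_bay)}
  through step 3 (move(bay,kitchen)): drop {at(kitchen)}, keep {locked(d_dock_lab), open(d_kitchen_bay)}, require {at(bay), open(d_kitchen_bay)}
    → {at(bay), locked(d_dock_lab), open(d_kitchen_bay)}
  through step 2 (move(dock,bay)): drop {at(bay)}, keep {locked(d_dock_lab), open(d_kitchen_bay)}, require {at(dock), open(d_bay_dock)}
    → {at(dock), locked(d_dock_lab), open(d_bay_dock), open(d_kitchen_bay)}
  through step 1 (unlock(d_bay_dock)): drop {open(d_bay_dock)}, keep {at(dock), locked(d_dock_lab), open(d_kitchen_bay)}, require {have(k2), locked(d_bay_dock)}
    → {at(dock), have(k2), locked(d_bay_dock), locked(d_dock_lab), open(d_kitchen_bay)}

== RESULT ==
["at(dock)", "have(k2)", "locked(d_bay_dock)", "locked(d_dock_lab)", "open(d_kitchen_bay)"]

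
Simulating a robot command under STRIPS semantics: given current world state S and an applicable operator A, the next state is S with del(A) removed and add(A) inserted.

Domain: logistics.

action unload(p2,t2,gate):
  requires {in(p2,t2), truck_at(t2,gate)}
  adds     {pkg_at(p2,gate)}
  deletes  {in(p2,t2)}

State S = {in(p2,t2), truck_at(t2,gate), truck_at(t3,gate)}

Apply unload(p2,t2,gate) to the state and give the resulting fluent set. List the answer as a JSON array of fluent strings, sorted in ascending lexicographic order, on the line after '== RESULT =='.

Compute (S \ del) ∪ add:
  pre ⊆ S: {in(p2,t2), truck_at(t2,gate)} ⊆ S  — applicable
  S \ del = {truck_at(t2,gate), truck_at(t3,gate)}
  ∪ add   = {pkg_at(p2,gate), truck_at(t2,gate), truck_at(t3,gate)}

== RESULT ==
["pkg_at(p2,gate)", "truck_at(t2,gate)", "truck_at(t3,gate)"]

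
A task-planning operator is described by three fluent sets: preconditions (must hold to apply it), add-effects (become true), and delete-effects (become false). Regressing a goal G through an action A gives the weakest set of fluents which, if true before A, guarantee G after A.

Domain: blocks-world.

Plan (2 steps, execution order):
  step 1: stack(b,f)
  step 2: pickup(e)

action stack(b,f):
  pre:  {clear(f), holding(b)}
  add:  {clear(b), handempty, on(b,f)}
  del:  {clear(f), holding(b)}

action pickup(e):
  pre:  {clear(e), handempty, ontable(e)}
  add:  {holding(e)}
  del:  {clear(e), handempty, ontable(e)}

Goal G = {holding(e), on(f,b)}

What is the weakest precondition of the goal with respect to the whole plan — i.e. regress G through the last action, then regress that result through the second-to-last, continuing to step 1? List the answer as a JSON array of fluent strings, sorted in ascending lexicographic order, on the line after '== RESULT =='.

Regress step by step:
  through step 2 (pickup(e)): drop {holding(e)}, keep {on(f,b)}, require {clear(e), handempty, ontable(e)}
    → {clear(e), handempty, on(f,b), ontable(e)}
  through step 1 (stack(b,f)): drop {handempty}, keep {clear(e), on(f,b), ontable(e)}, require {clear(f), holding(b)}
    → {clear(e), clear(f), holding(b), on(f,b), ontable(e)}

== RESULT ==
["clear(e)", "clear(f)", "holding(b)", "on(f,b)", "ontable(e)"]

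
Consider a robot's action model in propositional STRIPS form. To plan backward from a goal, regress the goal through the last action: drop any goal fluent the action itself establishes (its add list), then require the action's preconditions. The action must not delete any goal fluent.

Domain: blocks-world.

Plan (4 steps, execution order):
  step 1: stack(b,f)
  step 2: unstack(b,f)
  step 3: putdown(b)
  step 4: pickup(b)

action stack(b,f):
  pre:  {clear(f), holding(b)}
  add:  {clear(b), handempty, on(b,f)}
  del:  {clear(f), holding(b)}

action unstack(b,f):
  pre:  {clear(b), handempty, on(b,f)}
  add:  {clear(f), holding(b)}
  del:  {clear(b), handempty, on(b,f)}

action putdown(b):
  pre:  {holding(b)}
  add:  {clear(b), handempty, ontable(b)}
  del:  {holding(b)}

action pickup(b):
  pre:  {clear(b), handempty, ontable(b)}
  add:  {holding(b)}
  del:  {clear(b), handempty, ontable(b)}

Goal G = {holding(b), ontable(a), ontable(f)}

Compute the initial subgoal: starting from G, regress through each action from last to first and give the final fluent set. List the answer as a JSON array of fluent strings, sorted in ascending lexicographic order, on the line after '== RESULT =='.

Work backward from the goal:
  through step 4 (pickup(b)): drop {holding(b)}, keep {ontable(a), ontable(f)}, require {clear(b), handempty, ontable(b)}
    → {clear(b), handempty, ontable(a), ontable(b), ontable(f)}
  through step 3 (putdown(b)): drop {clear(b), handempty, ontable(b)}, keep {ontable(a), ontable(f)}, require {holding(b)}
    → {holding(b), ontable(a), ontable(f)}
  through step 2 (unstack(b,f)): drop {holding(b)}, keep {ontable(a), ontable(f)}, require {clear(b), handempty, on(b,f)}
    → {clear(b), handempty, on(b,f), ontable(a), ontable(f)}
  through step 1 (stack(b,f)): drop {clear(b), handempty, on(b,f)}, keep {ontable(a), ontable(f)}, require {clear(f), holding(b)}
    → {clear(f), holding(b), ontable(a), ontable(f)}

== RESULT ==
["clear(f)", "holding(b)", "ontable(a)", "ontable(f)"]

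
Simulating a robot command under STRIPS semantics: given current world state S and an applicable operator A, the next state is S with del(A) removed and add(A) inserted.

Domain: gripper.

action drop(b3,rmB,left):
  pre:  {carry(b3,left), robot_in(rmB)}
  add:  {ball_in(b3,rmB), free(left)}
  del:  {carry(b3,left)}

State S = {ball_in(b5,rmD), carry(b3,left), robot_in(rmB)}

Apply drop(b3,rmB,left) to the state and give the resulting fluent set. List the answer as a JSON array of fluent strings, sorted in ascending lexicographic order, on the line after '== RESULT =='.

Progress:
  pre ⊆ S: {carry(b3,left), robot_in(rmB)} ⊆ S  — applicable
  S \ del = {ball_in(b5,rmD), robot_in(rmB)}
  ∪ add   = {ball_in(b3,rmB), ball_in(b5,rmD), free(left), robot_in(rmB)}

== RESULT ==
["ball_in(b3,rmB)", "ball_in(b5,rmD)", "free(left)", "robot_in(rmB)"]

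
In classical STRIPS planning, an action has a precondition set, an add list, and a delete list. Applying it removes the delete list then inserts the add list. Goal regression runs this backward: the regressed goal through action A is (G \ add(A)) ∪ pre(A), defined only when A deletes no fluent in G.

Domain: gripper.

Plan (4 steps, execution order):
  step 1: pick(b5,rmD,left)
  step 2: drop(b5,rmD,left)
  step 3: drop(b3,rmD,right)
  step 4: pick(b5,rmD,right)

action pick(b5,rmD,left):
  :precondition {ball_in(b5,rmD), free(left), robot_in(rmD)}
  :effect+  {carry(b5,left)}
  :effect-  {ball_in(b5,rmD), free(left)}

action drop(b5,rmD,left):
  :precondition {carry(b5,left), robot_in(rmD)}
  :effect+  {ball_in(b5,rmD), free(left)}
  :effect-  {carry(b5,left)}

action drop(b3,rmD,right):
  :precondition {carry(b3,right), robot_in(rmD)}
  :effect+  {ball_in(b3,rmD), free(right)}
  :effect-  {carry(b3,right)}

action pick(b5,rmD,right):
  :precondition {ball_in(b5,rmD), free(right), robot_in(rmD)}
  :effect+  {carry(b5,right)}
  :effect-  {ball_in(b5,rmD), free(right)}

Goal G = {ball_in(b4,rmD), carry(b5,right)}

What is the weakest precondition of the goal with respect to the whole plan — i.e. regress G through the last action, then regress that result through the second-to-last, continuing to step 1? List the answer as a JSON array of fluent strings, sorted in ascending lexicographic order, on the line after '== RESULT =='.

Regress step by step:
  through step 4 (pick(b5,rmD,right)): drop {carry(b5,right)}, keep {ball_in(b4,rmD)}, require {ball_in(b5,rmD), free(right), robot_in(rmD)}
    → {ball_in(b4,rmD), ball_in(b5,rmD), free(right), robot_in(rmD)}
  through step 3 (drop(b3,rmD,right)): drop {free(right)}, keep {ball_in(b4,rmD), ball_in(b5,rmD), robot_in(rmD)}, require {carry(b3,right), robot_in(rmD)}
    → {ball_in(b4,rmD), ball_in(b5,rmD), carry(b3,right), robot_in(rmD)}
  through step 2 (drop(b5,rmD,left)): drop {ball_in(b5,rmD)}, keep {ball_in(b4,rmD), carry(b3,right), robot_in(rmD)}, require {carry(b5,left), robot_in(rmD)}
    → {ball_in(b4,rmD), carry(b3,right), carry(b5,left), robot_in(rmD)}
  through step 1 (pick(b5,rmD,left)): drop {carry(b5,left)}, keep {ball_in(b4,rmD), carry(b3,right), robot_in(rmD)}, require {ball_in(b5,rmD), free(left), robot_in(rmD)}
    → {ball_in(b4,rmD), ball_in(b5,rmD), carry(b3,right), free(left), robot_in(rmD)}

== RESULT ==
["ball_in(b4,rmD)", "ball_in(b5,rmD)", "carry(b3,right)", "free(left)", "robot_in(rmD)"]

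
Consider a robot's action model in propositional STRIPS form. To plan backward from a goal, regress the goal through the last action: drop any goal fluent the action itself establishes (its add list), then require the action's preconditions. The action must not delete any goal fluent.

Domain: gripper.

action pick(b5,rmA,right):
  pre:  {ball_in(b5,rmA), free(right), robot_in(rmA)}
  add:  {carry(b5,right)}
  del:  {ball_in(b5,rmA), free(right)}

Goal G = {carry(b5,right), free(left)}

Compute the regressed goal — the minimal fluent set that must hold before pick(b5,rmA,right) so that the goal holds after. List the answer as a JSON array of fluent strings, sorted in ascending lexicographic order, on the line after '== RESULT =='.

Regress:
  G ∩ del = {}  (empty — regression defined)
  G \ add = {carry(b5,right), free(left)} \ {carry(b5,right)} = {free(left)}
  ∪ pre   = {free(left)} ∪ {ball_in(b5,rmA), free(right), robot_in(rmA)}
          = {ball_in(b5,rmA), free(left), free(right), robot_in(rmA)}

== RESULT ==
["ball_in(b5,rmA)", "free(left)", "free(right)", "robot_in(rmA)"]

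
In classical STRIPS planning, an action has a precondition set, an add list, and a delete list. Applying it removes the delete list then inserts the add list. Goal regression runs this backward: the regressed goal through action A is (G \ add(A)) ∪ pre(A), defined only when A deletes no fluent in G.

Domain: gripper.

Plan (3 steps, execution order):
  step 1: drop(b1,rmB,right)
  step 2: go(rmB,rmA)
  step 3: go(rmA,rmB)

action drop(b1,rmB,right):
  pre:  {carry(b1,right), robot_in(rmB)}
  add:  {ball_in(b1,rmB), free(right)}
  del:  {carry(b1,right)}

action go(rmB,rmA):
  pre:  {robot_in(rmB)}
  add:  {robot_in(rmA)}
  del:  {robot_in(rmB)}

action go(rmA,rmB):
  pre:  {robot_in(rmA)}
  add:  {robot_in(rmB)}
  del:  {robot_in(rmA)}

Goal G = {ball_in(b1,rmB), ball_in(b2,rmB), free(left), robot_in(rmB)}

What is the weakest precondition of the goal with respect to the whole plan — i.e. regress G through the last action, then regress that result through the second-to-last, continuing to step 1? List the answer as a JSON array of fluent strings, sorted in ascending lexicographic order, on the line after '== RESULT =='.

Regress step by step:
  through step 3 (go(rmA,rmB)): drop {robot_in(rmB)}, keep {ball_in(b1,rmB), ball_in(b2,rmB), free(left)}, require {robot_in(rmA)}
    → {ball_in(b1,rmB), ball_in(b2,rmB), free(left), robot_in(rmA)}
  through step 2 (go(rmB,rmA)): drop {robot_in(rmA)}, keep {ball_in(b1,rmB), ball_in(b2,rmB), free(left)}, require {robot_in(rmB)}
    → {ball_in(b1,rmB), ball_in(b2,rmB), free(left), robot_in(rmB)}
  through step 1 (drop(b1,rmB,right)): drop {ball_in(b1,rmB)}, keep {ball_in(b2,rmB), free(left), robot_in(rmB)}, require {carry(b1,right), robot_in(rmB)}
    → {ball_in(b2,rmB), carry(b1,right), free(left), robot_in(rmB)}

== RESULT ==
["ball_in(b2,rmB)", "carry(b1,right)", "free(left)", "robot_in(rmB)"]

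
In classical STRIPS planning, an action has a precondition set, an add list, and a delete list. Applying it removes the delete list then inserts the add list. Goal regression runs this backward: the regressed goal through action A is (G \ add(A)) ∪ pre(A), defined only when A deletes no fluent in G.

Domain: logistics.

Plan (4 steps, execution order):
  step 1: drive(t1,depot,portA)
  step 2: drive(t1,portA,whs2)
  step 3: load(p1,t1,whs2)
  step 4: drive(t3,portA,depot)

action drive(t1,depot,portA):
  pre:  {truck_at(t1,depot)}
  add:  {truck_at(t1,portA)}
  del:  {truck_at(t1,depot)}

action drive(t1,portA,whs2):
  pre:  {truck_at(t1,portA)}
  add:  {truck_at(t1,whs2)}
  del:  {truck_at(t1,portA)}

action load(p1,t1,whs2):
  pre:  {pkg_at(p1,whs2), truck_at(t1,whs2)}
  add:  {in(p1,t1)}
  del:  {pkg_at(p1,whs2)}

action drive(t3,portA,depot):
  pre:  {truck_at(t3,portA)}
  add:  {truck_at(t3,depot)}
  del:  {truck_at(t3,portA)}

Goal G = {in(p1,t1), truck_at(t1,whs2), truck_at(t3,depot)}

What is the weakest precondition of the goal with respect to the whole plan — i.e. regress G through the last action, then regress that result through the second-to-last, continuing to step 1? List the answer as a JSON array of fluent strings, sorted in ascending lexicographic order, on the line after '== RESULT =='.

Work backward from the goal:
  through step 4 (drive(t3,portA,depot)): drop {truck_at(t3,depot)}, keep {in(p1,t1), truck_at(t1,whs2)}, require {truck_at(t3,portA)}
    → {in(p1,t1), truck_at(t1,whs2), truck_at(t3,portA)}
  through step 3 (load(p1,t1,whs2)): drop {in(p1,t1)}, keep {truck_at(t1,whs2), truck_at(t3,portA)}, require {pkg_at(p1,whs2), truck_at(t1,whs2)}
    → {pkg_at(p1,whs2), truck_at(t1,whs2), truck_at(t3,portA)}
  through step 2 (drive(t1,portA,whs2)): drop {truck_at(t1,whs2)}, keep {pkg_at(p1,whs2), truck_at(t3,portA)}, require {truck_at(t1,portA)}
    → {pkg_at(p1,whs2), truck_at(t1,portA), truck_at(t3,portA)}
  through step 1 (drive(t1,depot,portA)): drop {truck_at(t1,portA)}, keep {pkg_at(p1,whs2), truck_at(t3,portA)}, require {truck_at(t1,depot)}
    → {pkg_at(p1,whs2), truck_at(t1,depot), truck_at(t3,portA)}

== RESULT ==
["pkg_at(p1,whs2)", "truck_at(t1,depot)", "truck_at(t3,portA)"]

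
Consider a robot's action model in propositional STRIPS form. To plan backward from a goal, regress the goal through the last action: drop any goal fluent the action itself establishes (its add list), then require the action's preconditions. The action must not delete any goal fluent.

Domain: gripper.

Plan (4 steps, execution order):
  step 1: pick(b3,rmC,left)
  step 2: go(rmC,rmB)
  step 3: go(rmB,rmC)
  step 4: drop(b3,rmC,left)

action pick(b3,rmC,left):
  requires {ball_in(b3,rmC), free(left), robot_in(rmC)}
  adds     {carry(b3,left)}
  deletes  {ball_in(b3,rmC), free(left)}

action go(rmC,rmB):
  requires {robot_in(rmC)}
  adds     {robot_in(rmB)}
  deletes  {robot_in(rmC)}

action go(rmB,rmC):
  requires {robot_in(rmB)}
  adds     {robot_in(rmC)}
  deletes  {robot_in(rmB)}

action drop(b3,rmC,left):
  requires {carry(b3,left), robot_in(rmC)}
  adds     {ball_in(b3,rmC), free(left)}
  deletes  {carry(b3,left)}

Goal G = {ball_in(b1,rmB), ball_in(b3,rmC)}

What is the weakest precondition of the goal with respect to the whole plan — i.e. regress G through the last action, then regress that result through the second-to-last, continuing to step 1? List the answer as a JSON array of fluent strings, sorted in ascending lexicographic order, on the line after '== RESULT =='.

Regress step by step:
  through step 4 (drop(b3,rmC,left)): drop {ball_in(b3,rmC)}, keep {ball_in(b1,rmB)}, require {carry(b3,left), robot_in(rmC)}
    → {ball_in(b1,rmB), carry(b3,left), robot_in(rmC)}
  through step 3 (go(rmB,rmC)): drop {robot_in(rmC)}, keep {ball_in(b1,rmB), carry(b3,left)}, require {robot_in(rmB)}
    → {ball_in(b1,rmB), carry(b3,left), robot_in(rmB)}
  through step 2 (go(rmC,rmB)): drop {robot_in(rmB)}, keep {ball_in(b1,rmB), carry(b3,left)}, require {robot_in(rmC)}
    → {ball_in(b1,rmB), carry(b3,left), robot_in(rmC)}
  through step 1 (pick(b3,rmC,left)): drop {carry(b3,left)}, keep {ball_in(b1,rmB), robot_in(rmC)}, require {ball_in(b3,rmC), free(left), robot_in(rmC)}
    → {ball_in(b1,rmB), ball_in(b3,rmC), free(left), robot_in(rmC)}

== RESULT ==
["ball_in(b1,rmB)", "ball_in(b3,rmC)", "free(left)", "robot_in(rmC)"]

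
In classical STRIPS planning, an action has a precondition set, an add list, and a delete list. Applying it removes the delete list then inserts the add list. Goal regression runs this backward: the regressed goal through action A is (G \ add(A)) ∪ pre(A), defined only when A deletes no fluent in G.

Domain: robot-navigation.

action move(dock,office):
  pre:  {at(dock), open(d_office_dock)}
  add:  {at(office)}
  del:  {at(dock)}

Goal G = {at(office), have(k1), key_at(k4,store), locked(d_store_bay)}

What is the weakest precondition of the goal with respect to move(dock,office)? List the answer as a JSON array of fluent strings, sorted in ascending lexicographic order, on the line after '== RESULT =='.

Regress:
  G ∩ del = {}  (empty — regression defined)
  G \ add = {at(office), have(k1), key_at(k4,store), locked(d_store_bay)} \ {at(office)} = {have(k1), key_at(k4,store), locked(d_store_bay)}
  ∪ pre   = {have(k1), key_at(k4,store), locked(d_store_bay)} ∪ {at(dock), open(d_office_dock)}
          = {at(dock), have(k1), key_at(k4,store), locked(d_store_bay), open(d_office_dock)}

== RESULT ==
["at(dock)", "have(k1)", "key_at(k4,store)", "locked(d_store_bay)", "open(d_office_dock)"]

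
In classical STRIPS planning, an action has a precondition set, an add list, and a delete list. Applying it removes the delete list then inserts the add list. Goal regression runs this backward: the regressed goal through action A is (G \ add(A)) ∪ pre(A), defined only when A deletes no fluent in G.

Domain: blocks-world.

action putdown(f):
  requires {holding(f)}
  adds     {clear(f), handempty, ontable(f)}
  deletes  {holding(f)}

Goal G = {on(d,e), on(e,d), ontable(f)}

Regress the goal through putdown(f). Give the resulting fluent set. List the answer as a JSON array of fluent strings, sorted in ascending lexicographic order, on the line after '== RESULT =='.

Regress:
  G ∩ del = {}  (empty — regression defined)
  G \ add = {on(d,e), on(e,d), ontable(f)} \ {clear(f), handempty, ontable(f)} = {on(d,e), on(e,d)}
  ∪ pre   = {on(d,e), on(e,d)} ∪ {holding(f)}
          = {holding(f), on(d,e), on(e,d)}

== RESULT ==
["holding(f)", "on(d,e)", "on(e,d)"]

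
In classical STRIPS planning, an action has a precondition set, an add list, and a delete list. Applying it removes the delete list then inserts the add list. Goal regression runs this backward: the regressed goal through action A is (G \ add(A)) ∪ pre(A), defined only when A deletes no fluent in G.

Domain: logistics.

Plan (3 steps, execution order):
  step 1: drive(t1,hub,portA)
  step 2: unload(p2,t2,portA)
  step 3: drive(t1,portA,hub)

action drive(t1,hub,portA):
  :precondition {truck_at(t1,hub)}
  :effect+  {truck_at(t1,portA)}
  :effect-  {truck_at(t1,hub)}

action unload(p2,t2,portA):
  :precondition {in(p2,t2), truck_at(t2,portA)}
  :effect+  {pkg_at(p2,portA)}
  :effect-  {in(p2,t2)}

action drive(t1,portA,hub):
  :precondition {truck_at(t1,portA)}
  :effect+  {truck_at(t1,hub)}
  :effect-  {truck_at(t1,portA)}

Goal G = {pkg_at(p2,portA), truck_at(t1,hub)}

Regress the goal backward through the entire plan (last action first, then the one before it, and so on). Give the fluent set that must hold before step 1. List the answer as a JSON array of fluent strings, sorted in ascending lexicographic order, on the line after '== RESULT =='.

Work backward from the goal:
  through step 3 (drive(t1,portA,hub)): drop {truck_at(t1,hub)}, keep {pkg_at(p2,portA)}, require {truck_at(t1,portA)}
    → {pkg_at(p2,portA), truck_at(t1,portA)}
  through step 2 (unload(p2,t2,portA)): drop {pkg_at(p2,portA)}, keep {truck_at(t1,portA)}, require {in(p2,t2), truck_at(t2,portA)}
    → {in(p2,t2), truck_at(t1,portA), truck_at(t2,portA)}
  through step 1 (drive(t1,hub,portA)): drop {truck_at(t1,portA)}, keep {in(p2,t2), truck_at(t2,portA)}, require {truck_at(t1,hub)}
    → {in(p2,t2), truck_at(t1,hub), truck_at(t2,portA)}

== RESULT ==
["in(p2,t2)", "truck_at(t1,hub)", "truck_at(t2,portA)"]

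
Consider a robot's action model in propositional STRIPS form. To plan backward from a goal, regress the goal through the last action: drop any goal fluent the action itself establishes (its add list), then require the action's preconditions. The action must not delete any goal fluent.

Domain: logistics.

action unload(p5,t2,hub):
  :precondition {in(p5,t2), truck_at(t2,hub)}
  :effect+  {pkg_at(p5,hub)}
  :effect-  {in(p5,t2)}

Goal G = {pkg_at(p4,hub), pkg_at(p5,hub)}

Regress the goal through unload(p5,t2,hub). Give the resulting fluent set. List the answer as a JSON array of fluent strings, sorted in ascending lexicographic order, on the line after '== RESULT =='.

Compute (G \ add) ∪ pre:
  G ∩ del = {}  (empty — regression defined)
  G \ add = {pkg_at(p4,hub), pkg_at(p5,hub)} \ {pkg_at(p5,hub)} = {pkg_at(p4,hub)}
  ∪ pre   = {pkg_at(p4,hub)} ∪ {in(p5,t2), truck_at(t2,hub)}
          = {in(p5,t2), pkg_at(p4,hub), truck_at(t2,hub)}

== RESULT ==
["in(p5,t2)", "pkg_at(p4,hub)", "truck_at(t2,hub)"]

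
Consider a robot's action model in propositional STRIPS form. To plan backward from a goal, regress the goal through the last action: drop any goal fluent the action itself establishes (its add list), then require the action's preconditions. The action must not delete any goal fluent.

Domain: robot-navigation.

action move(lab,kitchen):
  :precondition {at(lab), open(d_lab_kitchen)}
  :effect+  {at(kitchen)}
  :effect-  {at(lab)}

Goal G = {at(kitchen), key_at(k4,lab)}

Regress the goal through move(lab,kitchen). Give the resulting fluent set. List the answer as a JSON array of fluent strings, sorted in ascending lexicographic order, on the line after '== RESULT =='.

Compute (G \ add) ∪ pre:
  G ∩ del = {}  (empty — regression defined)
  G \ add = {at(kitchen), key_at(k4,lab)} \ {at(kitchen)} = {key_at(k4,lab)}
  ∪ pre   = {key_at(k4,lab)} ∪ {at(lab), open(d_lab_kitchen)}
          = {at(lab), key_at(k4,lab), open(d_lab_kitchen)}

== RESULT ==
["at(lab)", "key_at(k4,lab)", "open(d_lab_kitchen)"]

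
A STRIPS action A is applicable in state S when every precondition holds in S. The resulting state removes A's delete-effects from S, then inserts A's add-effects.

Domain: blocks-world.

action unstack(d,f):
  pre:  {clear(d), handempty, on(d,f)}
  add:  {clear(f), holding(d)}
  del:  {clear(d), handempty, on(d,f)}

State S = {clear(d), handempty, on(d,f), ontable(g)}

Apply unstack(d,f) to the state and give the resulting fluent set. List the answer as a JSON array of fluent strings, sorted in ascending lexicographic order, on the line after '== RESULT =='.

Progress:
  pre ⊆ S: {clear(d), handempty, on(d,f)} ⊆ S  — applicable
  S \ del = {ontable(g)}
  ∪ add   = {clear(f), holding(d), ontable(g)}

== RESULT ==
["clear(f)", "holding(d)", "ontable(g)"]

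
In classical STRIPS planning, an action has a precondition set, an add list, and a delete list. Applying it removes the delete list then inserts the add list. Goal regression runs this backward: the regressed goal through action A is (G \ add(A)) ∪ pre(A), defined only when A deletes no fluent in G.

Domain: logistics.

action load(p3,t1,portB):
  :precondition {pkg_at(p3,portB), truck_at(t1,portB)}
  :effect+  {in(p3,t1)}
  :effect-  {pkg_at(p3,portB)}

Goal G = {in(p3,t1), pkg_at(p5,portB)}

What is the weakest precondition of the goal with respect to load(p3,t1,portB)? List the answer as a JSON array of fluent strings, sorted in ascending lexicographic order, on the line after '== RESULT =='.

Regress:
  G ∩ del = {}  (empty — regression defined)
  G \ add = {in(p3,t1), pkg_at(p5,portB)} \ {in(p3,t1)} = {pkg_at(p5,portB)}
  ∪ pre   = {pkg_at(p5,portB)} ∪ {pkg_at(p3,portB), truck_at(t1,portB)}
          = {pkg_at(p3,portB), pkg_at(p5,portB), truck_at(t1,portB)}

== RESULT ==
["pkg_at(p3,portB)", "pkg_at(p5,portB)", "truck_at(t1,portB)"]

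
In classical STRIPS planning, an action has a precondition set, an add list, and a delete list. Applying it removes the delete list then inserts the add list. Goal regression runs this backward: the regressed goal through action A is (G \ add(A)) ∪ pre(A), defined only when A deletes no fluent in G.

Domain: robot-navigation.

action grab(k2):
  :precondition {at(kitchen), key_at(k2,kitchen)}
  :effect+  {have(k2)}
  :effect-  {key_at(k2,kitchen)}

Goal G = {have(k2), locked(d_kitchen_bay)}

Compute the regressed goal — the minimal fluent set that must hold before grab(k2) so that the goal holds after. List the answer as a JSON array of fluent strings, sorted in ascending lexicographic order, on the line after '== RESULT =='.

Regress:
  G ∩ del = {}  (empty — regression defined)
  G \ add = {have(k2), locked(d_kitchen_bay)} \ {have(k2)} = {locked(d_kitchen_bay)}
  ∪ pre   = {locked(d_kitchen_bay)} ∪ {at(kitchen), key_at(k2,kitchen)}
          = {at(kitchen), key_at(k2,kitchen), locked(d_kitchen_bay)}

== RESULT ==
["at(kitchen)", "key_at(k2,kitchen)", "locked(d_kitchen_bay)"]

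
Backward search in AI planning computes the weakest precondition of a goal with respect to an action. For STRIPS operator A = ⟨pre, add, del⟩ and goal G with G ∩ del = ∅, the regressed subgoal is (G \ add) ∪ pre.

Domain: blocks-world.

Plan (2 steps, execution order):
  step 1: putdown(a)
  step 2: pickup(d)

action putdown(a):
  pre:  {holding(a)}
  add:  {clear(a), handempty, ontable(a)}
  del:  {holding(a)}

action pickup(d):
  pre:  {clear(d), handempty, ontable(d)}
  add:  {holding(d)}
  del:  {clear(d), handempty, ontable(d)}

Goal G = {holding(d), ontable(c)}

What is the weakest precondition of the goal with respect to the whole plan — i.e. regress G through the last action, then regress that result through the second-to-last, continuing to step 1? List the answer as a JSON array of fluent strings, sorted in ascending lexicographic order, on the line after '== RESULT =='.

Regress step by step:
  through step 2 (pickup(d)): drop {holding(d)}, keep {ontable(c)}, require {clear(d), handempty, ontable(d)}
    → {clear(d), handempty, ontable(c), ontable(d)}
  through step 1 (putdown(a)): drop {handempty}, keep {clear(d), ontable(c), ontable(d)}, require {holding(a)}
    → {clear(d), holding(a), ontable(c), ontable(d)}

== RESULT ==
["clear(d)", "holding(a)", "ontable(c)", "ontable(d)"]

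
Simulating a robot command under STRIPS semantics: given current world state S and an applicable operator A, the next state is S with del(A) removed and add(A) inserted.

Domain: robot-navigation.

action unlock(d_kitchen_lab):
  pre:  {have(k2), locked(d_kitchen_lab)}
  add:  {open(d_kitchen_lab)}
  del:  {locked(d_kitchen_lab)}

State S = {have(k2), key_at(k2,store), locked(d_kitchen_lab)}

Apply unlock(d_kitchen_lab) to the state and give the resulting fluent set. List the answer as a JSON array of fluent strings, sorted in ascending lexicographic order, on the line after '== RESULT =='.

Compute (S \ del) ∪ add:
  pre ⊆ S: {have(k2), locked(d_kitchen_lab)} ⊆ S  — applicable
  S \ del = {have(k2), key_at(k2,store)}
  ∪ add   = {have(k2), key_at(k2,store), open(d_kitchen_lab)}

== RESULT ==
["have(k2)", "key_at(k2,store)", "open(d_kitchen_lab)"]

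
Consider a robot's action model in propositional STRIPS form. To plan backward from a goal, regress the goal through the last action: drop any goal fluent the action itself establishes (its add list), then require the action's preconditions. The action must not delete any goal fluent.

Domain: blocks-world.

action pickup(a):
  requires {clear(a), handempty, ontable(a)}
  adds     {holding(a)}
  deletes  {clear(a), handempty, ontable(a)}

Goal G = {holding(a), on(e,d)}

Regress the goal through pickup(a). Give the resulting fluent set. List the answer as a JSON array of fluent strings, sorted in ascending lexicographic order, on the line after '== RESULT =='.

Compute (G \ add) ∪ pre:
  G ∩ del = {}  (empty — regression defined)
  G \ add = {holding(a), on(e,d)} \ {holding(a)} = {on(e,d)}
  ∪ pre   = {on(e,d)} ∪ {clear(a), handempty, ontable(a)}
          = {clear(a), handempty, on(e,d), ontable(a)}

== RESULT ==
["clear(a)", "handempty", "on(e,d)", "ontable(a)"]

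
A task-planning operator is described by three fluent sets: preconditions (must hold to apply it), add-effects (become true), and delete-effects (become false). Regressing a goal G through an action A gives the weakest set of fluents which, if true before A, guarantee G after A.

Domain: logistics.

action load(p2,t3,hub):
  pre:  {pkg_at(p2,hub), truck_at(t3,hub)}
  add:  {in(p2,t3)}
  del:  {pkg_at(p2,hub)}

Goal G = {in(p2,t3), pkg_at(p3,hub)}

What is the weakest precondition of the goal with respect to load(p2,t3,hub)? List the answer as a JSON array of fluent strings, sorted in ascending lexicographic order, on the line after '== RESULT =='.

Regress:
  G ∩ del = {}  (empty — regression defined)
  G \ add = {in(p2,t3), pkg_at(p3,hub)} \ {in(p2,t3)} = {pkg_at(p3,hub)}
  ∪ pre   = {pkg_at(p3,hub)} ∪ {pkg_at(p2,hub), truck_at(t3,hub)}
          = {pkg_at(p2,hub), pkg_at(p3,hub), truck_at(t3,hub)}

== RESULT ==
["pkg_at(p2,hub)", "pkg_at(p3,hub)", "truck_at(t3,hub)"]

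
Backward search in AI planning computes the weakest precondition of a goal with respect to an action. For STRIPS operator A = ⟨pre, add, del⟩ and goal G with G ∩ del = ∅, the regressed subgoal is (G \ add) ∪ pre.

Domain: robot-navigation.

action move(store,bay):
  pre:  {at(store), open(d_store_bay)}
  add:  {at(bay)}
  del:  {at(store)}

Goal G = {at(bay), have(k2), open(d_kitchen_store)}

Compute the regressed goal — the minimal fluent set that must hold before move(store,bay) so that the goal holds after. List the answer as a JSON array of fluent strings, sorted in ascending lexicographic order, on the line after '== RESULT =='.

Regress:
  G ∩ del = {}  (empty — regression defined)
  G \ add = {at(bay), have(k2), open(d_kitchen_store)} \ {at(bay)} = {have(k2), open(d_kitchen_store)}
  ∪ pre   = {have(k2), open(d_kitchen_store)} ∪ {at(store), open(d_store_bay)}
          = {at(store), have(k2), open(d_kitchen_store), open(d_store_bay)}

== RESULT ==
["at(store)", "have(k2)", "open(d_kitchen_store)", "open(d_store_bay)"]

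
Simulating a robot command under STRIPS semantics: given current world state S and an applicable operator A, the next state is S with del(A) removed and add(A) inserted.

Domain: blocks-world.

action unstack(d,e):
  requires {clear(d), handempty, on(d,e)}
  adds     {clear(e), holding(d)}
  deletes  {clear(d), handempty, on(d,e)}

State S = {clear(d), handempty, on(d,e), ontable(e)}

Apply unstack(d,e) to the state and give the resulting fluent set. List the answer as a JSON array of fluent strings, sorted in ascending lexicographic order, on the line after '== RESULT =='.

Compute (S \ del) ∪ add:
  pre ⊆ S: {clear(d), handempty, on(d,e)} ⊆ S  — applicable
  S \ del = {ontable(e)}
  ∪ add   = {clear(e), holding(d), ontable(e)}

== RESULT ==
["clear(e)", "holding(d)", "ontable(e)"]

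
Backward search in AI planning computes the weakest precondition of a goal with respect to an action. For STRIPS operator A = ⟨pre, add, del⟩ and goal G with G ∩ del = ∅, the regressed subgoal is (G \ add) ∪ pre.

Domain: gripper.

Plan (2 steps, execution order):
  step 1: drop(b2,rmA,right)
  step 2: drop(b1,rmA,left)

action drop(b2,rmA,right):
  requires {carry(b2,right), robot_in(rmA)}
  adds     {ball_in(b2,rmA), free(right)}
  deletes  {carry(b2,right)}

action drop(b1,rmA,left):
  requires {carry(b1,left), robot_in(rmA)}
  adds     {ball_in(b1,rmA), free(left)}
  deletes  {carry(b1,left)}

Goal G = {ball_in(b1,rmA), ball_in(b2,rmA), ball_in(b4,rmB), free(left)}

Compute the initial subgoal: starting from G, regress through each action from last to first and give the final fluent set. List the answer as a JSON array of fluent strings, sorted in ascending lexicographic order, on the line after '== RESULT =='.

Regress step by step:
  through step 2 (drop(b1,rmA,left)): drop {ball_in(b1,rmA), free(left)}, keep {ball_in(b2,rmA), ball_in(b4,rmB)}, require {carry(b1,left), robot_in(rmA)}
    → {ball_in(b2,rmA), ball_in(b4,rmB), carry(b1,left), robot_in(rmA)}
  through step 1 (drop(b2,rmA,right)): drop {ball_in(b2,rmA)}, keep {ball_in(b4,rmB), carry(b1,left), robot_in(rmA)}, require {carry(b2,right), robot_in(rmA)}
    → {ball_in(b4,rmB), carry(b1,left), carry(b2,right), robot_in(rmA)}

== RESULT ==
["ball_in(b4,rmB)", "carry(b1,left)", "carry(b2,right)", "robot_in(rmA)"]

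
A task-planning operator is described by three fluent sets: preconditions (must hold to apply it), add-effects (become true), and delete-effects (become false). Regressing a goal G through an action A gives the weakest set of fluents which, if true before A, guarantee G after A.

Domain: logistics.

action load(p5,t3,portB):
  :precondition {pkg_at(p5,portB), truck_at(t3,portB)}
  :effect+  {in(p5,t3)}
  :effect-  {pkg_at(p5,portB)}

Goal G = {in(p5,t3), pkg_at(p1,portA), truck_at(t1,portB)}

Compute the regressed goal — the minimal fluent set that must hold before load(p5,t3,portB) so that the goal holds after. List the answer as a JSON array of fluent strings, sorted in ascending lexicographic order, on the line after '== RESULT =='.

Regress:
  G ∩ del = {}  (empty — regression defined)
  G \ add = {in(p5,t3), pkg_at(p1,portA), truck_at(t1,portB)} \ {in(p5,t3)} = {pkg_at(p1,portA), truck_at(t1,portB)}
  ∪ pre   = {pkg_at(p1,portA), truck_at(t1,portB)} ∪ {pkg_at(p5,portB), truck_at(t3,portB)}
          = {pkg_at(p1,portA), pkg_at(p5,portB), truck_at(t1,portB), truck_at(t3,portB)}

== RESULT ==
["pkg_at(p1,portA)", "pkg_at(p5,portB)", "truck_at(t1,portB)", "truck_at(t3,portB)"]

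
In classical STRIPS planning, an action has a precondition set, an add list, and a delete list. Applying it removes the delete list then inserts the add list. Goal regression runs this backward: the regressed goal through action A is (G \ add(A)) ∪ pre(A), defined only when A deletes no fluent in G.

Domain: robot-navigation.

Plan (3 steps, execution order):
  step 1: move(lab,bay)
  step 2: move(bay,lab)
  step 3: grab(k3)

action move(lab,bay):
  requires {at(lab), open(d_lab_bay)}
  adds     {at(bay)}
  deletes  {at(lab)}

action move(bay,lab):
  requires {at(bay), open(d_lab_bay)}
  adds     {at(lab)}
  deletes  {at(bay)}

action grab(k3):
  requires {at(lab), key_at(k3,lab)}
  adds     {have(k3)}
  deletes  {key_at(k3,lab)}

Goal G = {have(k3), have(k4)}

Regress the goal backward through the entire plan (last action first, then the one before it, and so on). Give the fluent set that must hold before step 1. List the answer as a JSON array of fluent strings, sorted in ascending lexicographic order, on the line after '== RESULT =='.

Work backward from the goal:
  through step 3 (grab(k3)): drop {have(k3)}, keep {have(k4)}, require {at(lab), key_at(k3,lab)}
    → {at(lab), have(k4), key_at(k3,lab)}
  through step 2 (move(bay,lab)): drop {at(lab)}, keep {have(k4), key_at(k3,lab)}, require {at(bay), open(d_lab_bay)}
    → {at(bay), have(k4), key_at(k3,lab), open(d_lab_bay)}
  through step 1 (move(lab,bay)): drop {at(bay)}, keep {have(k4), key_at(k3,lab), open(d_lab_bay)}, require {at(lab), open(d_lab_bay)}
    → {at(lab), have(k4), key_at(k3,lab), open(d_lab_bay)}

== RESULT ==
["at(lab)", "have(k4)", "key_at(k3,lab)", "open(d_lab_bay)"]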